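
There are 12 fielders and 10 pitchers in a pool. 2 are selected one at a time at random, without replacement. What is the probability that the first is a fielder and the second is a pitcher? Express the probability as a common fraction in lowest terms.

Multiply the conditional probabilities at each draw: 12/22 · 10/21 = 120/462 = 20/77.

20/77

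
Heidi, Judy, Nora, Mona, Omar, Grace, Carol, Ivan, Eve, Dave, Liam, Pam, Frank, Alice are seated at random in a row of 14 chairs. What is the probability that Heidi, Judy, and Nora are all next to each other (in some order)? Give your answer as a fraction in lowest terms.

There are 14! = 87178291200 arrangements.
Treat the three as one block: 12! placements × 3! orders within the block = 479001600·6 = 2874009600.
Probability = 2874009600/87178291200 = 3/91.

3/91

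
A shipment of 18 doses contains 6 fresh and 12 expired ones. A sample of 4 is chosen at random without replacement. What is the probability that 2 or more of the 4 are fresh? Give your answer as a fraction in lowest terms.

83/204

Total selections: C(18,4) = 3060.
Count the complement (fewer than 2 fresh): C(6,0)·C(12,4) + C(6,1)·C(12,3) = 495 + 1320 = 1815.
Probability = 1 − 1815/3060 = 1245/3060 = 83/204.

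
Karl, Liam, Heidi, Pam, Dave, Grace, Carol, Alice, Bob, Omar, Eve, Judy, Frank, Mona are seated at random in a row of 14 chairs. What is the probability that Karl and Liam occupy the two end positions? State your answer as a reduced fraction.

1/91

There are 14! = 87178291200 arrangements.
Place Karl and Liam at the ends in 2 ways, arrange the remaining 12 in 12! = 479001600 ways: 2·479001600 = 958003200.
Probability = 958003200/87178291200 = 1/91.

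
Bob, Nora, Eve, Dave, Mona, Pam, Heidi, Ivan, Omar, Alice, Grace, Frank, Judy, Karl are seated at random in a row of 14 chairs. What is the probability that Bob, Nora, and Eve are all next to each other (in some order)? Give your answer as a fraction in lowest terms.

There are 14! = 87178291200 arrangements.
Treat the three as one block: 12! placements × 3! orders within the block = 479001600·6 = 2874009600.
Probability = 2874009600/87178291200 = 3/91.

3/91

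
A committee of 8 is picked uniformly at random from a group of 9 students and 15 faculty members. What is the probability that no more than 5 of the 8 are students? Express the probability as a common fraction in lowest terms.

There are C(24,8) = 735471 ways to choose the 8.
Count the complement (more than 5 students): C(9,6)·C(15,2) + C(9,7)·C(15,1) + C(9,8)·C(15,0) = 8820 + 540 + 9 = 9369.
Probability = 1 − 9369/735471 = 726102/735471 = 80678/81719.

80678/81719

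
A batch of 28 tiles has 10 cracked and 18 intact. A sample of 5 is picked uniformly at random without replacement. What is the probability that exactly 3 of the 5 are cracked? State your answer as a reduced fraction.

There are C(28,5) = 98280 ways to choose 5 from 28.
Selections with exactly 3 cracked: choose 3 of the 10 cracked and 2 of the 18 intact, C(10,3)·C(18,2) = 120·153 = 18360.
Probability = 18360/98280 = 17/91.

17/91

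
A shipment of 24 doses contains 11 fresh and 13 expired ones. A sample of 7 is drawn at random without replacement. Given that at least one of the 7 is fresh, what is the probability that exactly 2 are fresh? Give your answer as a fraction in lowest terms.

Work in counts. Selections with at least one fresh: C(24,7) − C(13,7) = 346104 − 1716 = 344388.
Of those, selections where exactly 2 are fresh: C(11,2)·C(13,5) = 55·1287 = 70785.
Conditional probability = 70785/344388 = 2145/10436.

2145/10436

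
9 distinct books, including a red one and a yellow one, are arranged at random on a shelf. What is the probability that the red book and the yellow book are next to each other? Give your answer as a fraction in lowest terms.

There are 9! = 362880 arrangements.
Treat the red book and the yellow book as a block: 8! arrangements of the blocks × 2 orders within the block = 2·40320 = 80640.
Probability = 80640/362880 = 2/9.

2/9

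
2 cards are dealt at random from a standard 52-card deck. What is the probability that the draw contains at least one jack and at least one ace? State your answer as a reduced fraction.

There are C(52,2) = 1326 possible draws.
By inclusion-exclusion on the complements, draws missing all jacks or all aces: C(48,2) + C(48,2) − C(44,2) = 1128 + 1128 − 946 = 1310.
So draws with at least one of each: 1326 − 1310 = 16, probability 16/1326 = 8/663.

8/663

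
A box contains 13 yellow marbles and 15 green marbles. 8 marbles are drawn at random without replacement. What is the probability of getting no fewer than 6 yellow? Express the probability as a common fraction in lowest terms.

1/15

There are C(28,8) = 3108105 ways to choose the 8.
Favorable selections (no fewer than 6 yellow): C(13,6)·C(15,2) + C(13,7)·C(15,1) + C(13,8)·C(15,0) = 180180 + 25740 + 1287 = 207207.
Probability = 207207/3108105 = 1/15.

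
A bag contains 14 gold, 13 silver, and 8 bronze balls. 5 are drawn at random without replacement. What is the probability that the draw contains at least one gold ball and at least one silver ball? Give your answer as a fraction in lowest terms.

There are C(35,5) = 324632 possible draws.
By inclusion-exclusion on the complements, draws missing all gold or all silver: C(21,5) + C(22,5) − C(8,5) = 20349 + 26334 − 56 = 46627.
So draws with at least one of each: 324632 − 46627 = 278005, probability 278005/324632 = 39715/46376.

39715/46376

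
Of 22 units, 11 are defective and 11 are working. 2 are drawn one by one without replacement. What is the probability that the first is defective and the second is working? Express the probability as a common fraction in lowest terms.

Multiply the conditional probabilities at each draw: 11/22 · 11/21 = 121/462 = 11/42.

11/42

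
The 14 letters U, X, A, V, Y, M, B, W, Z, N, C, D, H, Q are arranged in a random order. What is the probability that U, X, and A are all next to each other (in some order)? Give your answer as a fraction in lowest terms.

3/91

There are 14! = 87178291200 arrangements.
Treat the three as one block: 12! placements × 3! orders within the block = 479001600·6 = 2874009600.
Probability = 2874009600/87178291200 = 3/91.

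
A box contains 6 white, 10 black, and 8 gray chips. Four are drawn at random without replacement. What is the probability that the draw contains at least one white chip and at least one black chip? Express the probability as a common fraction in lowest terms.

There are C(24,4) = 10626 possible draws.
By inclusion-exclusion on the complements, draws missing all white or all black: C(18,4) + C(14,4) − C(8,4) = 3060 + 1001 − 70 = 3991.
So draws with at least one of each: 10626 − 3991 = 6635, probability 6635/10626.

6635/10626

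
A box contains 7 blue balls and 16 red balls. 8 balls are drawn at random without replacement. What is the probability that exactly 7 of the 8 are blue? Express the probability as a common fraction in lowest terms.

8/245157

There are C(23,8) = 490314 ways to choose 8 from 23.
Selections with exactly 7 blue: choose 7 of the 7 blue and 1 of the 16 red, C(7,7)·C(16,1) = 1·16 = 16.
Probability = 16/490314 = 8/245157.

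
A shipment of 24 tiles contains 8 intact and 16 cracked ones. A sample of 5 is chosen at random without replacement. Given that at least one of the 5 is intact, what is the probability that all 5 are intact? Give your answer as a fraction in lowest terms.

Work in counts. Selections with at least one intact: C(24,5) − C(16,5) = 42504 − 4368 = 38136.
Of those, selections where all 5 are intact: C(8,5) = 56.
Conditional probability = 56/38136 = 1/681.

1/681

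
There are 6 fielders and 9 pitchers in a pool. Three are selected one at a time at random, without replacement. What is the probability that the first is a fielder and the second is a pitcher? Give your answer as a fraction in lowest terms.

9/35

Multiply the conditional probabilities at each draw: 6/15 · 9/14 = 54/210 = 9/35.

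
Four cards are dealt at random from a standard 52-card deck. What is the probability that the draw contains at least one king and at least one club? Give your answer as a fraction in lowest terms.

52799/270725

There are C(52,4) = 270725 possible draws.
By inclusion-exclusion on the complements, draws missing all kings or all clubs: C(48,4) + C(39,4) − C(36,4) = 194580 + 82251 − 58905 = 217926.
So draws with at least one of each: 270725 − 217926 = 52799, probability 52799/270725.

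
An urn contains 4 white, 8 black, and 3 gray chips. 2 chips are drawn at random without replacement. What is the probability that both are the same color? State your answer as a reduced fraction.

There are C(15,2) = 105 ways to draw 2 chips.
All same color: C(4,2) + C(8,2) + C(3,2) = 6 + 28 + 3 = 37.
Probability = 37/105.

37/105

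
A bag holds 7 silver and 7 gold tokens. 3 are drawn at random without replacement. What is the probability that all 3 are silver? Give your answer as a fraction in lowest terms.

5/52

There are C(14,3) = 364 possible selections.
Selections with all silver: C(7,3) = 35.
Probability = 35/364 = 5/52.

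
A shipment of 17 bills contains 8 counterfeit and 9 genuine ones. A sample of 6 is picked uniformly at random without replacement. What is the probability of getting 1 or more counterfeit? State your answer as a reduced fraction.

439/442

Total selections: C(17,6) = 12376.
Favorable selections (1 or more counterfeit): C(8,1)·C(9,5) + C(8,2)·C(9,4) + C(8,3)·C(9,3) + C(8,4)·C(9,2) + C(8,5)·C(9,1) + C(8,6)·C(9,0) = 1008 + 3528 + 4704 + 2520 + 504 + 28 = 12292.
Probability = 12292/12376 = 439/442.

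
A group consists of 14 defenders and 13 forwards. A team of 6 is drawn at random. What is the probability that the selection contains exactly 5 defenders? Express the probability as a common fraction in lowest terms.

Total number of selections: C(27,6) = 296010.
Selections with exactly 5 defenders: choose 5 of the 14 defenders and 1 of the 13 forwards, C(14,5)·C(13,1) = 2002·13 = 26026.
Probability = 26026/296010 = 91/1035.

91/1035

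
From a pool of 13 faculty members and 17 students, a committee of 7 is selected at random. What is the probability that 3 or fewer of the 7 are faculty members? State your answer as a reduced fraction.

There are C(30,7) = 2035800 ways to choose the 7.
Favorable selections (3 or fewer faculty members): C(13,0)·C(17,7) + C(13,1)·C(17,6) + C(13,2)·C(17,5) + C(13,3)·C(17,4) = 19448 + 160888 + 482664 + 680680 = 1343680.
Probability = 1343680/2035800 = 2584/3915.

2584/3915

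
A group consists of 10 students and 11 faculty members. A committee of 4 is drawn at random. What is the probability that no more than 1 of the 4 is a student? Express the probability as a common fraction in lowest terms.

Total selections: C(21,4) = 5985.
Favorable selections (no more than 1 student): C(10,0)·C(11,4) + C(10,1)·C(11,3) = 330 + 1650 = 1980.
Probability = 1980/5985 = 44/133.

44/133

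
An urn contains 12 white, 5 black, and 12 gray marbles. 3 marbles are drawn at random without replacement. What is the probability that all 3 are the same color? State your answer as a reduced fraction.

25/203

There are C(29,3) = 3654 ways to draw 3 marbles.
All same color: C(12,3) + C(5,3) + C(12,3) = 220 + 10 + 220 = 450.
Probability = 450/3654 = 25/203.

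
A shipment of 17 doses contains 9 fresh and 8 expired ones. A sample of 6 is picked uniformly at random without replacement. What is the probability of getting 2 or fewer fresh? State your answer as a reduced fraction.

There are C(17,6) = 12376 ways to choose the 6.
Favorable selections (2 or fewer fresh): C(9,0)·C(8,6) + C(9,1)·C(8,5) + C(9,2)·C(8,4) = 28 + 504 + 2520 = 3052.
Probability = 3052/12376 = 109/442.

109/442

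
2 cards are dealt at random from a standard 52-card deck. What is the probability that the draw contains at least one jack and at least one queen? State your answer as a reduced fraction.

8/663

There are C(52,2) = 1326 possible draws.
By inclusion-exclusion on the complements, draws missing all jacks or all queens: C(48,2) + C(48,2) − C(44,2) = 1128 + 1128 − 946 = 1310.
So draws with at least one of each: 1326 − 1310 = 16, probability 16/1326 = 8/663.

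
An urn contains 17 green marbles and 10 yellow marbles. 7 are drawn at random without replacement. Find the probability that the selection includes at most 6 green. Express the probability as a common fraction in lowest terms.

3037/3105

Total selections: C(27,7) = 888030.
The complement is exactly 7 green: C(17,7)·C(10,0) = 19448.
Probability = 1 − 19448/888030 = 868582/888030 = 3037/3105.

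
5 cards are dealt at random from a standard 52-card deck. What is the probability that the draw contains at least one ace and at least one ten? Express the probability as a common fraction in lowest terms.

6509/64974

There are C(52,5) = 2598960 possible draws.
By inclusion-exclusion on the complements, draws missing all aces or all tens: C(48,5) + C(48,5) − C(44,5) = 1712304 + 1712304 − 1086008 = 2338600.
So draws with at least one of each: 2598960 − 2338600 = 260360, probability 260360/2598960 = 6509/64974.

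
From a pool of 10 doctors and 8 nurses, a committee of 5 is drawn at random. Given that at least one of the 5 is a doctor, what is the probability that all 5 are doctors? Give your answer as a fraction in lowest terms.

9/304

Work in counts. Selections with at least one doctor: C(18,5) − C(8,5) = 8568 − 56 = 8512.
Of those, selections where all 5 are doctors: C(10,5) = 252.
Conditional probability = 252/8512 = 9/304.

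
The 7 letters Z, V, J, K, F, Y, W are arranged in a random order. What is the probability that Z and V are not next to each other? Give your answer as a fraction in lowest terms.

5/7

There are 7! = 5040 arrangements.
Arrangements with Z and V adjacent: 2·6! = 1440.
So not adjacent: 5040 − 1440 = 3600, probability 3600/5040 = 5/7.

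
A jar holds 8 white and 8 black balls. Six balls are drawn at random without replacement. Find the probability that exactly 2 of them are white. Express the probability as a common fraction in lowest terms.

The sample space is all 6-subsets of the 16: C(16,6) = 8008.
Selections with exactly 2 white: choose 2 of the 8 white and 4 of the 8 black, C(8,2)·C(8,4) = 28·70 = 1960.
Probability = 1960/8008 = 35/143.

35/143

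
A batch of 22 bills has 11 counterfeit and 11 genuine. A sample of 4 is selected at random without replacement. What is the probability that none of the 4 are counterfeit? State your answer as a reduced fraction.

There are C(22,4) = 7315 possible selections.
Selections with no counterfeit (all genuine): C(11,4) = 330.
Probability = 330/7315 = 6/133.

6/133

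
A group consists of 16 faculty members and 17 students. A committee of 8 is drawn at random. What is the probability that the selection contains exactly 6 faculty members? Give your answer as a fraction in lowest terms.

1904/24273

The sample space is all 8-subsets of the 33: C(33,8) = 13884156.
Selections with exactly 6 faculty members: choose 6 of the 16 faculty members and 2 of the 17 students, C(16,6)·C(17,2) = 8008·136 = 1089088.
Probability = 1089088/13884156 = 1904/24273.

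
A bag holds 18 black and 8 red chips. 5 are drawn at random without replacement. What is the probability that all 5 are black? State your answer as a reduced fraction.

2142/16445

There are C(26,5) = 65780 possible selections.
Selections with all black: C(18,5) = 8568.
Probability = 8568/65780 = 2142/16445.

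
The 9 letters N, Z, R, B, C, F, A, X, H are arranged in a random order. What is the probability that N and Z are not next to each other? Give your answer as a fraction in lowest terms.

There are 9! = 362880 arrangements.
Arrangements with N and Z adjacent: 2·8! = 80640.
So not adjacent: 362880 − 80640 = 282240, probability 282240/362880 = 7/9.

7/9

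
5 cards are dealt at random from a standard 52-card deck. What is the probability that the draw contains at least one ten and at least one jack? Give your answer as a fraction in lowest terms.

There are C(52,5) = 2598960 possible draws.
By inclusion-exclusion on the complements, draws missing all tens or all jacks: C(48,5) + C(48,5) − C(44,5) = 1712304 + 1712304 − 1086008 = 2338600.
So draws with at least one of each: 2598960 − 2338600 = 260360, probability 260360/2598960 = 6509/64974.

6509/64974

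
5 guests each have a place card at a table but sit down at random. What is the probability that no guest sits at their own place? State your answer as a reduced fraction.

There are 5! = 120 seatings.
By inclusion-exclusion, seatings with no fixed points: C(5,0)·5! − C(5,1)·4! + C(5,2)·3! − C(5,3)·2! + C(5,4)·1! − C(5,5)·0! = 44.
Probability = 44/120 = 11/30.

11/30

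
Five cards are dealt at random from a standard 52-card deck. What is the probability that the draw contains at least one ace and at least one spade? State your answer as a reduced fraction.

There are C(52,5) = 2598960 possible draws.
By inclusion-exclusion on the complements, draws missing all aces or all spades: C(48,5) + C(39,5) − C(36,5) = 1712304 + 575757 − 376992 = 1911069.
So draws with at least one of each: 2598960 − 1911069 = 687891, probability 687891/2598960 = 229297/866320.

229297/866320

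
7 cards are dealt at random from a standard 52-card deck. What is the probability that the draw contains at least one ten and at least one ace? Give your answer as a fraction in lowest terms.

3105873/16723070

There are C(52,7) = 133784560 possible draws.
By inclusion-exclusion on the complements, draws missing all tens or all aces: C(48,7) + C(48,7) − C(44,7) = 73629072 + 73629072 − 38320568 = 108937576.
So draws with at least one of each: 133784560 − 108937576 = 24846984, probability 24846984/133784560 = 3105873/16723070.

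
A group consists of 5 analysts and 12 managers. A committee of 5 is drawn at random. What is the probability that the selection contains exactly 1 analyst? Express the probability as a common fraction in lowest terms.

The sample space is all 5-subsets of the 17: C(17,5) = 6188.
Selections with exactly 1 analyst: choose 1 of the 5 analysts and 4 of the 12 managers, C(5,1)·C(12,4) = 5·495 = 2475.
Probability = 2475/6188.

2475/6188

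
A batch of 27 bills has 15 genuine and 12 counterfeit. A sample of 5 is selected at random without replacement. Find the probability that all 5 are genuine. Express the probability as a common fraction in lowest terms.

77/2070

There are C(27,5) = 80730 possible selections.
Selections with all genuine: C(15,5) = 3003.
Probability = 3003/80730 = 77/2070.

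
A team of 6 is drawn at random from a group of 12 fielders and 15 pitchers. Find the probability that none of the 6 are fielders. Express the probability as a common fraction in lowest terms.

7/414

There are C(27,6) = 296010 possible selections.
Selections with no fielders (all pitchers): C(15,6) = 5005.
Probability = 5005/296010 = 7/414.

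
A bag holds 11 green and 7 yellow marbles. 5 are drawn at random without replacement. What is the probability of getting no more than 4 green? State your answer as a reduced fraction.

Total selections: C(18,5) = 8568.
Favorable selections (no more than 4 green): C(11,0)·C(7,5) + C(11,1)·C(7,4) + C(11,2)·C(7,3) + C(11,3)·C(7,2) + C(11,4)·C(7,1) = 21 + 385 + 1925 + 3465 + 2310 = 8106.
Probability = 8106/8568 = 193/204.

193/204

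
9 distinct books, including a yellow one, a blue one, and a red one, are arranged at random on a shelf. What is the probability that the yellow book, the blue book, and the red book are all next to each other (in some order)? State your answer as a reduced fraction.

There are 9! = 362880 arrangements.
Treat the three as one block: 7! placements × 3! orders within the block = 5040·6 = 30240.
Probability = 30240/362880 = 1/12.

1/12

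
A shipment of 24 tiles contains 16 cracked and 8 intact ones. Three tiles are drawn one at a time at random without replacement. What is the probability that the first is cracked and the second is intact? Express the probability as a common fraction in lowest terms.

Multiply the conditional probabilities at each draw: 16/24 · 8/23 = 128/552 = 16/69.

16/69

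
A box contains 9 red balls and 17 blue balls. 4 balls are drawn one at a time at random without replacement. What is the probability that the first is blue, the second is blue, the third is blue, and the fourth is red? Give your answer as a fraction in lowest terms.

153/1495

Multiply the conditional probabilities at each draw: 17/26 · 16/25 · 15/24 · 9/23 = 36720/358800 = 153/1495.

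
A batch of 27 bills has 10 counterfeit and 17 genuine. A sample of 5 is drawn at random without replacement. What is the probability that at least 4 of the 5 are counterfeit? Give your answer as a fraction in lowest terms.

49/1035

Total selections: C(27,5) = 80730.
Favorable selections (at least 4 counterfeit): C(10,4)·C(17,1) + C(10,5)·C(17,0) = 3570 + 252 = 3822.
Probability = 3822/80730 = 49/1035.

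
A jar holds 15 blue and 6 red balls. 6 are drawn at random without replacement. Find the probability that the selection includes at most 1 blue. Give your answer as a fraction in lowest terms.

There are C(21,6) = 54264 ways to choose the 6.
Favorable selections (at most 1 blue): C(15,0)·C(6,6) + C(15,1)·C(6,5) = 1 + 90 = 91.
Probability = 91/54264 = 13/7752.

13/7752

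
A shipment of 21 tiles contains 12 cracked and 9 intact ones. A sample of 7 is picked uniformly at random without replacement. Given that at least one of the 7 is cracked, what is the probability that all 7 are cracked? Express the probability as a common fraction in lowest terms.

22/3229

Work in counts. Selections with at least one cracked: C(21,7) − C(9,7) = 116280 − 36 = 116244.
Of those, selections where all 7 are cracked: C(12,7) = 792.
Conditional probability = 792/116244 = 22/3229.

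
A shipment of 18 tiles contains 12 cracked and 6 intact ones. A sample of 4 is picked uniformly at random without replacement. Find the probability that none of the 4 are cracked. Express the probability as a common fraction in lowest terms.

There are C(18,4) = 3060 possible selections.
Selections with no cracked (all intact): C(6,4) = 15.
Probability = 15/3060 = 1/204.

1/204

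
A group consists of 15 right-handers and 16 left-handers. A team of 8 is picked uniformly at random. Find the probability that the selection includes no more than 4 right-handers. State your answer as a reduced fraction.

There are C(31,8) = 7888725 ways to choose the 8.
Count the complement (more than 4 right-handers): C(15,5)·C(16,3) + C(15,6)·C(16,2) + C(15,7)·C(16,1) + C(15,8)·C(16,0) = 1681680 + 600600 + 102960 + 6435 = 2391675.
Probability = 1 − 2391675/7888725 = 5497050/7888725 = 5638/8091.

5638/8091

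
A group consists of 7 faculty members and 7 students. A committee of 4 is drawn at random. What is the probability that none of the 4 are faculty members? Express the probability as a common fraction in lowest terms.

5/143

There are C(14,4) = 1001 possible selections.
Selections with no faculty members (all students): C(7,4) = 35.
Probability = 35/1001 = 5/143.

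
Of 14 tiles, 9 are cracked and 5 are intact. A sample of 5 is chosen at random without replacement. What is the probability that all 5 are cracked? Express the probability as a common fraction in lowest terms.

There are C(14,5) = 2002 possible selections.
Selections with all cracked: C(9,5) = 126.
Probability = 126/2002 = 9/143.

9/143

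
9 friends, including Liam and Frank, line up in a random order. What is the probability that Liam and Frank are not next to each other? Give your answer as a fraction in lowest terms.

There are 9! = 362880 arrangements.
Arrangements with Liam and Frank adjacent: 2·8! = 80640.
So not adjacent: 362880 − 80640 = 282240, probability 282240/362880 = 7/9.

7/9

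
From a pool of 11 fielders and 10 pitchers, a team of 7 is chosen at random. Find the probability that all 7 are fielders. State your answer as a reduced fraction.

11/3876

There are C(21,7) = 116280 possible selections.
Selections with all fielders: C(11,7) = 330.
Probability = 330/116280 = 11/3876.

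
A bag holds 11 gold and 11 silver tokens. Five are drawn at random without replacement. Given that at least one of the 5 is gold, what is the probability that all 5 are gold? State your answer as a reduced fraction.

1/56

Work in counts. Selections with at least one gold: C(22,5) − C(11,5) = 26334 − 462 = 25872.
Of those, selections where all 5 are gold: C(11,5) = 462.
Conditional probability = 462/25872 = 1/56.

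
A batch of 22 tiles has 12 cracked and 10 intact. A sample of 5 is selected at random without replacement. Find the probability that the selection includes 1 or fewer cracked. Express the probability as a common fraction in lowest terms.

There are C(22,5) = 26334 ways to choose the 5.
Favorable selections (1 or fewer cracked): C(12,0)·C(10,5) + C(12,1)·C(10,4) = 252 + 2520 = 2772.
Probability = 2772/26334 = 2/19.

2/19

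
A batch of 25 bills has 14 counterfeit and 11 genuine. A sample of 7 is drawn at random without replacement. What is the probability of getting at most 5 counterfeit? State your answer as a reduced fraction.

There are C(25,7) = 480700 ways to choose the 7.
Count the complement (more than 5 counterfeit): C(14,6)·C(11,1) + C(14,7)·C(11,0) = 33033 + 3432 = 36465.
Probability = 1 − 36465/480700 = 444235/480700 = 8077/8740.

8077/8740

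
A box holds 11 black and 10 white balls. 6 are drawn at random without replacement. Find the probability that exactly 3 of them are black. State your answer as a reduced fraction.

825/2261

The sample space is all 6-subsets of the 21: C(21,6) = 54264.
Selections with exactly 3 black: choose 3 of the 11 black and 3 of the 10 white, C(11,3)·C(10,3) = 165·120 = 19800.
Probability = 19800/54264 = 825/2261.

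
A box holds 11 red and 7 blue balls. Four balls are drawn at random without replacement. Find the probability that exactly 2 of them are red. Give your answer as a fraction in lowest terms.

The sample space is all 4-subsets of the 18: C(18,4) = 3060.
Selections with exactly 2 red: choose 2 of the 11 red and 2 of the 7 blue, C(11,2)·C(7,2) = 55·21 = 1155.
Probability = 1155/3060 = 77/204.

77/204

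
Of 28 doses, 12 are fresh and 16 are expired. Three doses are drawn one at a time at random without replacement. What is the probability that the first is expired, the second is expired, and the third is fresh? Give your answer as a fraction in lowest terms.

Multiply the conditional probabilities at each draw: 16/28 · 15/27 · 12/26 = 2880/19656 = 40/273.

40/273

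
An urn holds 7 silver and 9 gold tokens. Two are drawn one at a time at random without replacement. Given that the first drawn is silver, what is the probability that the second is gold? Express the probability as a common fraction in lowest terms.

3/5

After removing one silver, 15 remain: 6 silver and 9 gold.
So the probability the next is gold is 9/15 = 3/5.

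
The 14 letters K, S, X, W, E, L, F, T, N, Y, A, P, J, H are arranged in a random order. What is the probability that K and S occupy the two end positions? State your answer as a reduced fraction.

There are 14! = 87178291200 arrangements.
Place K and S at the ends in 2 ways, arrange the remaining 12 in 12! = 479001600 ways: 2·479001600 = 958003200.
Probability = 958003200/87178291200 = 1/91.

1/91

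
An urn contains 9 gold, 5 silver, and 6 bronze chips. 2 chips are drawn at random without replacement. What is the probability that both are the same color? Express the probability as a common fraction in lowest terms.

61/190

There are C(20,2) = 190 ways to draw 2 chips.
All same color: C(9,2) + C(5,2) + C(6,2) = 36 + 10 + 15 = 61.
Probability = 61/190.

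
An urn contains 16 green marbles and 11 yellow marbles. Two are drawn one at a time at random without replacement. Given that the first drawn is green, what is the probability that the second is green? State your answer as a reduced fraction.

After removing one green, 26 remain: 15 green and 11 yellow.
So the probability the next is green is 15/26.

15/26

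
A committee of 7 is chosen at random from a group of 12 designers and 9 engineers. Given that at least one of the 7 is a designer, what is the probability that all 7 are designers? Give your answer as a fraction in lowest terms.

Work in counts. Selections with at least one designer: C(21,7) − C(9,7) = 116280 − 36 = 116244.
Of those, selections where all 7 are designers: C(12,7) = 792.
Conditional probability = 792/116244 = 22/3229.

22/3229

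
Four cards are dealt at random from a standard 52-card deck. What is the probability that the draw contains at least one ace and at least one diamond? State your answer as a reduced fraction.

52799/270725

There are C(52,4) = 270725 possible draws.
By inclusion-exclusion on the complements, draws missing all aces or all diamonds: C(48,4) + C(39,4) − C(36,4) = 194580 + 82251 − 58905 = 217926.
So draws with at least one of each: 270725 − 217926 = 52799, probability 52799/270725.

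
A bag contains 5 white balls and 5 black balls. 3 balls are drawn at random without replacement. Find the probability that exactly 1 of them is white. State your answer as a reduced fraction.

Total number of selections: C(10,3) = 120.
Selections with exactly 1 white: choose 1 of the 5 white and 2 of the 5 black, C(5,1)·C(5,2) = 5·10 = 50.
Probability = 50/120 = 5/12.

5/12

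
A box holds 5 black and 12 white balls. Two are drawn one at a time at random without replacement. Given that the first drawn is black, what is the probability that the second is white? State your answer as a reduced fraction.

After removing one black, 16 remain: 4 black and 12 white.
So the probability the next is white is 12/16 = 3/4.

3/4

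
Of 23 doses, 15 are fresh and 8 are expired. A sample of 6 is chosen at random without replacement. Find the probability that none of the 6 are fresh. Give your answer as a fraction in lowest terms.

There are C(23,6) = 100947 possible selections.
Selections with no fresh (all expired): C(8,6) = 28.
Probability = 28/100947 = 4/14421.

4/14421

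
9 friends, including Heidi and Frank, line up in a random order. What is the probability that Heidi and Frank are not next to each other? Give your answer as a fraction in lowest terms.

There are 9! = 362880 arrangements.
Arrangements with Heidi and Frank adjacent: 2·8! = 80640.
So not adjacent: 362880 − 80640 = 282240, probability 282240/362880 = 7/9.

7/9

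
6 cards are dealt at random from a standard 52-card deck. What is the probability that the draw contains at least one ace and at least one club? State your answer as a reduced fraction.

There are C(52,6) = 20358520 possible draws.
By inclusion-exclusion on the complements, draws missing all aces or all clubs: C(48,6) + C(39,6) − C(36,6) = 12271512 + 3262623 − 1947792 = 13586343.
So draws with at least one of each: 20358520 − 13586343 = 6772177, probability 6772177/20358520.

6772177/20358520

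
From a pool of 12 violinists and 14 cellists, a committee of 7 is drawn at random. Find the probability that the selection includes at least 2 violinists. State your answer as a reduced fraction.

There are C(26,7) = 657800 ways to choose the 7.
Count the complement (fewer than 2 violinists): C(12,0)·C(14,7) + C(12,1)·C(14,6) = 3432 + 36036 = 39468.
Probability = 1 − 39468/657800 = 618332/657800 = 47/50.

47/50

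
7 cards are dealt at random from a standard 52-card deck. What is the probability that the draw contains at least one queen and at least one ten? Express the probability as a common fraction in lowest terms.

There are C(52,7) = 133784560 possible draws.
By inclusion-exclusion on the complements, draws missing all queens or all tens: C(48,7) + C(48,7) − C(44,7) = 73629072 + 73629072 − 38320568 = 108937576.
So draws with at least one of each: 133784560 − 108937576 = 24846984, probability 24846984/133784560 = 3105873/16723070.

3105873/16723070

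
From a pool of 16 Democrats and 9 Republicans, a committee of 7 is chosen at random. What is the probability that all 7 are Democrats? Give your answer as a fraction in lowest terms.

There are C(25,7) = 480700 possible selections.
Selections with all Democrats: C(16,7) = 11440.
Probability = 11440/480700 = 52/2185.

52/2185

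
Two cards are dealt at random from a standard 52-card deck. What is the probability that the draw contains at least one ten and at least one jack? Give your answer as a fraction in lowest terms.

There are C(52,2) = 1326 possible draws.
By inclusion-exclusion on the complements, draws missing all tens or all jacks: C(48,2) + C(48,2) − C(44,2) = 1128 + 1128 − 946 = 1310.
So draws with at least one of each: 1326 − 1310 = 16, probability 16/1326 = 8/663.

8/663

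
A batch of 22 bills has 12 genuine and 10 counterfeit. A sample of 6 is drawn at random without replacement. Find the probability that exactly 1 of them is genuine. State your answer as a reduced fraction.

There are C(22,6) = 74613 ways to choose 6 from 22.
Selections with exactly 1 genuine: choose 1 of the 12 genuine and 5 of the 10 counterfeit, C(12,1)·C(10,5) = 12·252 = 3024.
Probability = 3024/74613 = 144/3553.

144/3553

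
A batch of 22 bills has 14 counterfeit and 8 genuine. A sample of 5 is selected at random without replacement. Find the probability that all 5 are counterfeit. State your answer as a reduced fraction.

There are C(22,5) = 26334 possible selections.
Selections with all counterfeit: C(14,5) = 2002.
Probability = 2002/26334 = 13/171.

13/171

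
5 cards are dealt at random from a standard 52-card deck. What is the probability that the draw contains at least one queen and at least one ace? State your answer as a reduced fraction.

6509/64974

There are C(52,5) = 2598960 possible draws.
By inclusion-exclusion on the complements, draws missing all queens or all aces: C(48,5) + C(48,5) − C(44,5) = 1712304 + 1712304 − 1086008 = 2338600.
So draws with at least one of each: 2598960 − 2338600 = 260360, probability 260360/2598960 = 6509/64974.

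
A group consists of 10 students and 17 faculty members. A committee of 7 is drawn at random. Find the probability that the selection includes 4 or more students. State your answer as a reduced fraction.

Total selections: C(27,7) = 888030.
Favorable selections (4 or more students): C(10,4)·C(17,3) + C(10,5)·C(17,2) + C(10,6)·C(17,1) + C(10,7)·C(17,0) = 142800 + 34272 + 3570 + 120 = 180762.
Probability = 180762/888030 = 30127/148005.

30127/148005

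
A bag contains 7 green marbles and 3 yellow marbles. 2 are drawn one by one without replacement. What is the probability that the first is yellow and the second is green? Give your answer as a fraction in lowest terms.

7/30

Multiply the conditional probabilities at each draw: 3/10 · 7/9 = 21/90 = 7/30.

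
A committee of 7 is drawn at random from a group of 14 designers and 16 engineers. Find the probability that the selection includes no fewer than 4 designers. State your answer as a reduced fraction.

There are C(30,7) = 2035800 ways to choose the 7.
Favorable selections (no fewer than 4 designers): C(14,4)·C(16,3) + C(14,5)·C(16,2) + C(14,6)·C(16,1) + C(14,7)·C(16,0) = 560560 + 240240 + 48048 + 3432 = 852280.
Probability = 852280/2035800 = 1639/3915.

1639/3915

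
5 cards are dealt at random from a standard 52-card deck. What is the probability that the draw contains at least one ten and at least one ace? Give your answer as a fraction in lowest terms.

There are C(52,5) = 2598960 possible draws.
By inclusion-exclusion on the complements, draws missing all tens or all aces: C(48,5) + C(48,5) − C(44,5) = 1712304 + 1712304 − 1086008 = 2338600.
So draws with at least one of each: 2598960 − 2338600 = 260360, probability 260360/2598960 = 6509/64974.

6509/64974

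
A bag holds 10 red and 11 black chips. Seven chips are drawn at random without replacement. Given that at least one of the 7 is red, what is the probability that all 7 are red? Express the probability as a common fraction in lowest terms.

4/3865

Work in counts. Selections with at least one red: C(21,7) − C(11,7) = 116280 − 330 = 115950.
Of those, selections where all 7 are red: C(10,7) = 120.
Conditional probability = 120/115950 = 4/3865.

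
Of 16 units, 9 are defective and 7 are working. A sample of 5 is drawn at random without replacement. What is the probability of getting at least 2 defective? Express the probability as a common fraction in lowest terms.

12/13

There are C(16,5) = 4368 ways to choose the 5.
Count the complement (fewer than 2 defective): C(9,0)·C(7,5) + C(9,1)·C(7,4) = 21 + 315 = 336.
Probability = 1 − 336/4368 = 4032/4368 = 12/13.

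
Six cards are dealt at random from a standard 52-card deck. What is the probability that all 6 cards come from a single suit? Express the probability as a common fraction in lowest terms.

There are C(52,6) = 20358520 possible 6-card hands.
Hands of one suit: 4 suits × C(13,6) = 4·1716 = 6864.
Probability = 6864/20358520 = 66/195755.

66/195755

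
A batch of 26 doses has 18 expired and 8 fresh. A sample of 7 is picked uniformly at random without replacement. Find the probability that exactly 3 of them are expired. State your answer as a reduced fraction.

1428/16445

There are C(26,7) = 657800 ways to choose 7 from 26.
Selections with exactly 3 expired: choose 3 of the 18 expired and 4 of the 8 fresh, C(18,3)·C(8,4) = 816·70 = 57120.
Probability = 57120/657800 = 1428/16445.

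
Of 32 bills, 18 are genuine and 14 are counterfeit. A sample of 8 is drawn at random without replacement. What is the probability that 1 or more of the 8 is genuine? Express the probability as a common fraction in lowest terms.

Total selections: C(32,8) = 10518300.
Favorable selections (1 or more genuine): C(18,1)·C(14,7) + C(18,2)·C(14,6) + C(18,3)·C(14,5) + C(18,4)·C(14,4) + C(18,5)·C(14,3) + C(18,6)·C(14,2) + C(18,7)·C(14,1) + C(18,8)·C(14,0) = 61776 + 459459 + 1633632 + 3063060 + 3118752 + 1689324 + 445536 + 43758 = 10515297.
Probability = 10515297/10518300 = 269623/269700.

269623/269700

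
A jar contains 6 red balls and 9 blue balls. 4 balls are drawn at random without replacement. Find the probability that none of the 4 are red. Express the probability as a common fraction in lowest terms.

There are C(15,4) = 1365 possible selections.
Selections with no red (all blue): C(9,4) = 126.
Probability = 126/1365 = 6/65.

6/65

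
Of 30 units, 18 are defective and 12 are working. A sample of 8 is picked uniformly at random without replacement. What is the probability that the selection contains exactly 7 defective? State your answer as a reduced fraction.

There are C(30,8) = 5852925 ways to choose 8 from 30.
Selections with exactly 7 defective: choose 7 of the 18 defective and 1 of the 12 working, C(18,7)·C(12,1) = 31824·12 = 381888.
Probability = 381888/5852925 = 1088/16675.

1088/16675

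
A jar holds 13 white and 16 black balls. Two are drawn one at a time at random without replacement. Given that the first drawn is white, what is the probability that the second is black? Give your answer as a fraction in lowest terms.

After removing one white, 28 remain: 12 white and 16 black.
So the probability the next is black is 16/28 = 4/7.

4/7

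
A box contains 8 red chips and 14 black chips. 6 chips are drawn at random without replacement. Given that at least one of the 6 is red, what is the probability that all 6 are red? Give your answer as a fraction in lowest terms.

Work in counts. Selections with at least one red: C(22,6) − C(14,6) = 74613 − 3003 = 71610.
Of those, selections where all 6 are red: C(8,6) = 28.
Conditional probability = 28/71610 = 2/5115.

2/5115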